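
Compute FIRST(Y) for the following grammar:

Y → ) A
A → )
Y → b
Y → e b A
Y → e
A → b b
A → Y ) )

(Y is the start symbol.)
To compute FIRST(Y), examine every production with Y on the left-hand side, reading each right-hand side left to right until a non-nullable symbol is reached.

From Y → ) A:
  - ')' is a terminal: add ')' and stop
From Y → b:
  - b is a terminal: add 'b' and stop
From Y → e b A:
  - e is a terminal: add 'e' and stop
From Y → e:
  - e is a terminal: add 'e' and stop

Collecting: FIRST(Y) = { ')', 'b', 'e' }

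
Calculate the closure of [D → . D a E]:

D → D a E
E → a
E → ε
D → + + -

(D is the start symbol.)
To compute CLOSURE, for each item [A → α.Bβ] where B is a non-terminal, add [B → .γ] for all productions B → γ; repeat for the newly added items until nothing changes.

Start with: [D → . D a E]
  [D → . D a E] has the dot before D: add [D → . + + -]
No further items can be added.

CLOSURE = { [D → . + + -], [D → . D a E] }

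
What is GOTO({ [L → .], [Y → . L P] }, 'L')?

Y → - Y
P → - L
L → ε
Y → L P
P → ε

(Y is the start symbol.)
{ [P → . - L], [P → .], [Y → L . P] }

GOTO(I, 'L') = CLOSURE({ [A → αX.β] : [A → α.Xβ] ∈ I, X = 'L' })

Items with dot before 'L', with the dot advanced:
  [Y → . L P] → [Y → L . P]
Closure of the advanced items:
  [Y → L . P] has the dot before P: add [P → . - L], [P → .]

GOTO = { [P → . - L], [P → .], [Y → L . P] }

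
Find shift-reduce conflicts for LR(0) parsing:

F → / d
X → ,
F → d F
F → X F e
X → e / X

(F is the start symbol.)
No shift-reduce conflicts

A shift-reduce conflict occurs when an LR(0) state has both:
  - a complete (reduce) item [A → α .] (dot at the end), and
  - a shift item [B → β . c γ] (dot before a terminal).

Augment with F' → F and build the canonical LR(0) collection (I0 = CLOSURE({[F' → . F]}), then GOTO on every symbol after a dot until no new states appear). It has 13 states:
  I0: { [F → . / d], [F → . X F e], [F → . d F], [F' → . F], [X → . ,], [X → . e / X] }  — shift
  I1: { [X → , .] }  — reduce
  I2: { [F → / . d] }  — shift
  I3: { [F' → F .] }  — accept
  I4: { [F → . / d], [F → . X F e], [F → . d F], [F → X . F e], [X → . ,], [X → . e / X] }  — shift
  I5: { [F → . / d], [F → . X F e], [F → . d F], [F → d . F], [X → . ,], [X → . e / X] }  — shift
  I6: { [X → e . / X] }  — shift
  I7: { [X → . ,], [X → . e / X], [X → e / . X] }  — shift
  I8: { [X → e / X .] }  — reduce
  I9: { [F → d F .] }  — reduce
  I10: { [F → X F . e] }  — shift
  I11: { [F → X F e .] }  — reduce
  I12: { [F → / d .] }  — reduce

No state contains both a complete item and a shift item.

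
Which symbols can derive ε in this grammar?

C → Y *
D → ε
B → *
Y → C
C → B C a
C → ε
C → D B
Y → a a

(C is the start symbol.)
{ 'C', 'D', 'Y' }

A non-terminal is nullable if it can derive ε (the empty string): either it has an ε-production, or it has a production whose right-hand side consists entirely of nullable non-terminals.

ε-productions: D → ε, C → ε
So D, C are immediately nullable.
Y → C: every symbol on the right is nullable, so Y is nullable too.
No further non-terminal can be added: every production for the remaining non-terminals contains a terminal or a non-nullable non-terminal.
Nullable = { 'C', 'D', 'Y' }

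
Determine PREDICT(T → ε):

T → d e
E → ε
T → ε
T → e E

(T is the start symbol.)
{ $ }

PREDICT(T → ε) = (FIRST(RHS) \ {ε}) ∪ (FOLLOW(T) if ε ∈ FIRST(RHS), i.e. RHS ⇒* ε)
The right-hand side is ε (FIRST(ε) = { ε }), so the predict set is FOLLOW(T) = { $ }
PREDICT(T → ε) = { $ }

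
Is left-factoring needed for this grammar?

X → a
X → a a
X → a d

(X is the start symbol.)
Left-factoring is needed when two productions for the same non-terminal
share a common prefix on the right-hand side.

Productions for X:
  X → a
  X → a a
  X → a d

Found common prefix 'a' in productions for X

Answer: Yes, X has productions with common prefix 'a'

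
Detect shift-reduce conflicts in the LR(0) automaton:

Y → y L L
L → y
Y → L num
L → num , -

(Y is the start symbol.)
Yes — I4: [L → y .] vs [L → . num , -]

A shift-reduce conflict occurs when an LR(0) state has both:
  - a complete (reduce) item [A → α .] (dot at the end), and
  - a shift item [B → β . c γ] (dot before a terminal).

Augment with Y' → Y and build the canonical LR(0) collection (I0 = CLOSURE({[Y' → . Y]}), then GOTO on every symbol after a dot until no new states appear). It has 11 states:
  I0: { [L → . num , -], [L → . y], [Y → . L num], [Y → . y L L], [Y' → . Y] }  — shift
  I1: { [Y → L . num] }  — shift
  I2: { [Y' → Y .] }  — accept
  I3: { [L → num . , -] }  — shift
  I4: { [L → . num , -], [L → . y], [L → y .], [Y → y . L L] }  — shift, reduce
  I5: { [L → . num , -], [L → . y], [Y → y L . L] }  — shift
  I6: { [L → y .] }  — reduce
  I7: { [Y → y L L .] }  — reduce
  I8: { [L → num , . -] }  — shift
  I9: { [L → num , - .] }  — reduce
  I10: { [Y → L num .] }  — reduce

I4 contains reduce item [L → y .] and shift items [L → . num , -], [L → . y] — shift-reduce conflict.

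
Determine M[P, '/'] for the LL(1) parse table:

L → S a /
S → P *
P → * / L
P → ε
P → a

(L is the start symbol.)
To find M[P, '/'], we find productions for P where '/' is in the predict set (PREDICT(N → α) = (FIRST(α) \ {ε}) ∪ (FOLLOW(N) if α ⇒* ε)).

Relevant sets:
  FOLLOW(P) = { '*' }

P → * / L: PREDICT = { '*' }
P → ε: PREDICT = { '*' }
P → a: PREDICT = { 'a' }

M[P, '/'] is empty (no production applies)

Answer: Empty (error entry)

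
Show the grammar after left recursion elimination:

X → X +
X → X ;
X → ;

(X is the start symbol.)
X → ; X'
X' → + X'
X' → ; X'
X' → ε

X is directly left-recursive. The standard transformation for
  A → A α₁ | ... | A α_m | β₁ | ... | β_n
is
  A  → β₁ A' | ... | β_n A'
  A' → α₁ A' | ... | α_m A' | ε

X → ; becomes X → ; X'
X → X + becomes X' → + X'
X → X ; becomes X' → ; X'
Add X' → ε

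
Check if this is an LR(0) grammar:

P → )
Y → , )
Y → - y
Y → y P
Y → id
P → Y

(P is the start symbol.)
A grammar is LR(0) if no state in the canonical LR(0) collection has:
  - both a shift item (dot before a terminal) and a complete item (shift-reduce conflict), or
  - two or more complete items (reduce-reduce conflict; the accept item [P' → P .] counts as a complete item here).

Augment with P' → P and build the canonical LR(0) collection (I0 = CLOSURE({[P' → . P]}), then GOTO on every symbol after a dot until no new states appear). It has 11 states:
  I0: { [P → . )], [P → . Y], [P' → . P], [Y → . , )], [Y → . - y], [Y → . id], [Y → . y P] }  — shift
  I1: { [P → ) .] }  — reduce
  I2: { [Y → , . )] }  — shift
  I3: { [Y → - . y] }  — shift
  I4: { [P' → P .] }  — accept
  I5: { [P → Y .] }  — reduce
  I6: { [Y → id .] }  — reduce
  I7: { [P → . )], [P → . Y], [Y → . , )], [Y → . - y], [Y → . id], [Y → . y P], [Y → y . P] }  — shift
  I8: { [Y → y P .] }  — reduce
  I9: { [Y → - y .] }  — reduce
  I10: { [Y → , ) .] }  — reduce

Every state is either a pure shift/goto state or contains exactly one complete item and nothing to shift — no conflicts. The grammar is LR(0).

Answer: Yes, the grammar is LR(0)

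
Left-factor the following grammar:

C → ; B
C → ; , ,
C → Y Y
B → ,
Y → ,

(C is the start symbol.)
C → ; C'
C' → B
C' → , ,
C → Y Y
B → ,
Y → ,

Left-factoring transforms A → αβ₁ | αβ₂ into A → αA' and A' → β₁ | β₂
(α is the longest common prefix among the alternatives). Repeat until
no nonterminal has two alternatives with a common prefix.

Round 1: C has alternatives sharing prefix ';'. Introduce C': C → ; C'
  Add: C' → B
  Add: C' → , ,

No remaining common prefixes — done.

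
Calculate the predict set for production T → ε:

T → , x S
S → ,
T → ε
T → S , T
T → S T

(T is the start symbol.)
{ $ }

PREDICT(T → ε) = (FIRST(RHS) \ {ε}) ∪ (FOLLOW(T) if ε ∈ FIRST(RHS), i.e. RHS ⇒* ε)
The right-hand side is ε (FIRST(ε) = { ε }), so the predict set is FOLLOW(T) = { $ }
PREDICT(T → ε) = { $ }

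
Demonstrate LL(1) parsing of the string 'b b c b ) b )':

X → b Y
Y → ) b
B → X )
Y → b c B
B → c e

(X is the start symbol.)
LL(1) parsing maintains a stack (initially the start symbol over $) and the input. At each step: if the stack top is a terminal, match it against the current input token; if it is a non-terminal N, replace it with the RHS of M[N, lookahead] (the unique production whose predict set contains the lookahead).

Stack is shown with the top on the left.

Stack    Input            Action
--------------------------------
X $      b b c b ) b ) $  output X → b Y
b Y $    b b c b ) b ) $  match 'b'
Y $      b c b ) b ) $    output Y → b c B
b c B $  b c b ) b ) $    match 'b'
c B $    c b ) b ) $      match 'c'
B $      b ) b ) $        output B → X )
X ) $    b ) b ) $        output X → b Y
b Y ) $  b ) b ) $        match 'b'
Y ) $    ) b ) $          output Y → ) b
) b ) $  ) b ) $          match ')'
b ) $    b ) $            match 'b'
) $      ) $              match ')'
$        $                accept

The string is accepted.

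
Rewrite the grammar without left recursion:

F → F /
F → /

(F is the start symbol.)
F is directly left-recursive. The standard transformation for
  A → A α₁ | ... | A α_m | β₁ | ... | β_n
is
  A  → β₁ A' | ... | β_n A'
  A' → α₁ A' | ... | α_m A' | ε

F → / becomes F → / F'
F → F / becomes F' → / F'
Add F' → ε

Resulting grammar:
F → / F'
F' → / F'
F' → ε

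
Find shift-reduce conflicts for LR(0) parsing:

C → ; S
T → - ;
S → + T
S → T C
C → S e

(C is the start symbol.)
No shift-reduce conflicts

A shift-reduce conflict occurs when an LR(0) state has both:
  - a complete (reduce) item [A → α .] (dot at the end), and
  - a shift item [B → β . c γ] (dot before a terminal).

Augment with C' → C and build the canonical LR(0) collection (I0 = CLOSURE({[C' → . C]}), then GOTO on every symbol after a dot until no new states appear). It has 12 states:
  I0: { [C → . ; S], [C → . S e], [C' → . C], [S → . + T], [S → . T C], [T → . - ;] }  — shift
  I1: { [S → + . T], [T → . - ;] }  — shift
  I2: { [T → - . ;] }  — shift
  I3: { [C → ; . S], [S → . + T], [S → . T C], [T → . - ;] }  — shift
  I4: { [C' → C .] }  — accept
  I5: { [C → S . e] }  — shift
  I6: { [C → . ; S], [C → . S e], [S → . + T], [S → . T C], [S → T . C], [T → . - ;] }  — shift
  I7: { [S → T C .] }  — reduce
  I8: { [C → S e .] }  — reduce
  I9: { [C → ; S .] }  — reduce
  I10: { [T → - ; .] }  — reduce
  I11: { [S → + T .] }  — reduce

No state contains both a complete item and a shift item.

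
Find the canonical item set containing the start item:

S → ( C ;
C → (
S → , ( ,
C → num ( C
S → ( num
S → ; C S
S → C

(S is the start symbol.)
First, augment the grammar with S' → S
I₀ = CLOSURE({ [S' → . S] }):
  [S' → . S] has the dot before S: add [S → . ( C ;], [S → . , ( ,], [S → . ( num], [S → . ; C S], [S → . C]
  [S → . C] has the dot before C: add [C → . (], [C → . num ( C]
No further items can be added.

I₀ = { [C → . (], [C → . num ( C], [S → . ( C ;], [S → . ( num], [S → . , ( ,], [S → . ; C S], [S → . C], [S' → . S] }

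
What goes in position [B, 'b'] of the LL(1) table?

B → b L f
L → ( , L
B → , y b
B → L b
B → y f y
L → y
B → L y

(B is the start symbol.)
B → b L f

To find M[B, 'b'], we find productions for B where 'b' is in the predict set (PREDICT(N → α) = (FIRST(α) \ {ε}) ∪ (FOLLOW(N) if α ⇒* ε)).

Relevant sets:
  FIRST(L) = { '(', 'y' }

B → b L f: PREDICT = { 'b' }
  'b' is in predict set, so this production goes in M[B, 'b']
B → , y b: PREDICT = { ',' }
B → L b: PREDICT = { '(', 'y' }
B → y f y: PREDICT = { 'y' }
B → L y: PREDICT = { '(', 'y' }

M[B, 'b'] = B → b L f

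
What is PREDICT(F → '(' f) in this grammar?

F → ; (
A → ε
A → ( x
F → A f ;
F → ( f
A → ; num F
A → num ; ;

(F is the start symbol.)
PREDICT(F → '(' f) = (FIRST(RHS) \ {ε}) ∪ (FOLLOW(F) if ε ∈ FIRST(RHS), i.e. RHS ⇒* ε)
FIRST('(' f) = { '(' }
ε ∉ FIRST('(' f), so FOLLOW(F) is not added.
PREDICT(F → '(' f) = { '(' }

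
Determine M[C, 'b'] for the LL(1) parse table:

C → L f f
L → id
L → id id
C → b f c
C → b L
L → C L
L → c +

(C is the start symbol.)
C → L f f, C → b f c, C → b L

To find M[C, 'b'], we find productions for C where 'b' is in the predict set (PREDICT(N → α) = (FIRST(α) \ {ε}) ∪ (FOLLOW(N) if α ⇒* ε)).

Relevant sets:
  FIRST(L) = { 'b', 'c', 'id' }

C → L f f: PREDICT = { 'b', 'c', 'id' }
  'b' is in predict set, so this production goes in M[C, 'b']
C → b f c: PREDICT = { 'b' }
  'b' is in predict set, so this production goes in M[C, 'b']
C → b L: PREDICT = { 'b' }
  'b' is in predict set, so this production goes in M[C, 'b']

M[C, 'b'] = C → L f f, C → b f c, C → b L  (a multiply-defined cell — the grammar is not LL(1))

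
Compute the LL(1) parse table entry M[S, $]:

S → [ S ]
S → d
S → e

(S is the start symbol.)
Empty (error entry)

To find M[S, $], we find productions for S where $ is in the predict set (PREDICT(N → α) = (FIRST(α) \ {ε}) ∪ (FOLLOW(N) if α ⇒* ε)).

S → [ S ]: PREDICT = { '[' }
S → d: PREDICT = { 'd' }
S → e: PREDICT = { 'e' }

M[S, $] is empty (no production applies)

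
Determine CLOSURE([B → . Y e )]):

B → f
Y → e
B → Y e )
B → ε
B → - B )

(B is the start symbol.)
Start with: [B → . Y e )]
  [B → . Y e )] has the dot before Y: add [Y → . e]
No further items can be added.

CLOSURE = { [B → . Y e )], [Y → . e] }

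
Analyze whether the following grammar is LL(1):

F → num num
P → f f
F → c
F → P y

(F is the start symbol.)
Relevant sets:
  FIRST(P) = { 'f' }

For F:
  PREDICT(F → num num) = { 'num' }
  PREDICT(F → c) = { 'c' }
  PREDICT(F → P y) = { 'f' }
P has a single production, so nothing to check there.

All predict sets are disjoint. The grammar IS LL(1).

Answer: Yes, the grammar is LL(1).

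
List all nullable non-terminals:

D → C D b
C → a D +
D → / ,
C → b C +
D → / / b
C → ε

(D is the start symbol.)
A non-terminal is nullable if it can derive ε (the empty string): either it has an ε-production, or it has a production whose right-hand side consists entirely of nullable non-terminals.

ε-productions: C → ε
So C is immediately nullable.
No further non-terminal can be added: every production for the remaining non-terminals contains a terminal or a non-nullable non-terminal.
Nullable = { 'C' }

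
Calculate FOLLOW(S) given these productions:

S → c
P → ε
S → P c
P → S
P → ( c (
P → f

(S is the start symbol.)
To compute FOLLOW(S), find every occurrence of S on a right-hand side N → α S β: add FIRST(β) \ {ε}, and if β is empty or nullable also add FOLLOW(N). Iterate to a fixed point.

S is the start symbol, so $ ∈ FOLLOW(S).
In P → S: S is at the end, add FOLLOW(P)

The FOLLOW sets referred to above (computed the same way, to a fixed point):
  FOLLOW(P) = { 'c' }

Taking the union: FOLLOW(S) = { $, 'c' }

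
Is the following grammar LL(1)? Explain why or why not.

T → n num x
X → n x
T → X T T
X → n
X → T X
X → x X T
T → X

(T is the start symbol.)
A grammar is LL(1) if for each non-terminal N with multiple productions, the predict sets of those productions are pairwise disjoint, where PREDICT(N → α) = (FIRST(α) \ {ε}) ∪ (FOLLOW(N) if α ⇒* ε).

Relevant sets:
  FIRST(X) = { 'n', 'x' }
  FIRST(T) = { 'n', 'x' }

For T:
  PREDICT(T → n num x) = { 'n' }
  PREDICT(T → X T T) = { 'n', 'x' }
  PREDICT(T → X) = { 'n', 'x' }
For X:
  PREDICT(X → n x) = { 'n' }
  PREDICT(X → n) = { 'n' }
  PREDICT(X → T X) = { 'n', 'x' }
  PREDICT(X → x X T) = { 'x' }

Conflict found: Predict set conflict for T: { 'n' }
The grammar is NOT LL(1).

Answer: No. Predict set conflict for T: { 'n' }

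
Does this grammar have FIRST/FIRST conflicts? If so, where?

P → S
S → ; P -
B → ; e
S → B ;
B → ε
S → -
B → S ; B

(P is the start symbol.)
FIRST sets of the non-terminals at (or reachable through a nullable prefix from) the front of some alternative:
  FIRST(B) = { '-', ';', ε }
  FIRST(S) = { '-', ';' }

Productions for S:
  S → ; P -: FIRST = { ';' }
  S → B ;: FIRST = { '-', ';' }
  S → -: FIRST = { '-' }
Productions for B:
  B → ; e: FIRST = { ';' }
  B → ε: FIRST = { ε }
  B → S ; B: FIRST = { '-', ';' }
P has only one production, so no FIRST/FIRST conflict is possible there.

Conflict for S: S → ; P - and S → B ;
  Overlap: { ';' }
Conflict for S: S → B ; and S → -
  Overlap: { '-' }
Conflict for B: B → ; e and B → S ; B
  Overlap: { ';' }

Answer: Yes. S → ';' P '-' / S → B ';' on { ';' }; S → B ';' / S → '-' on { '-' }; B → ';' e / B → S ';' B on { ';' }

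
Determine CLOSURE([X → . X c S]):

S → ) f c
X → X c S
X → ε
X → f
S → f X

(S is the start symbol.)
{ [X → . X c S], [X → . f], [X → .] }

To compute CLOSURE, for each item [A → α.Bβ] where B is a non-terminal, add [B → .γ] for all productions B → γ; repeat for the newly added items until nothing changes.

Start with: [X → . X c S]
  [X → . X c S] has the dot before X: add [X → .], [X → . f]
No further items can be added.

CLOSURE = { [X → . X c S], [X → . f], [X → .] }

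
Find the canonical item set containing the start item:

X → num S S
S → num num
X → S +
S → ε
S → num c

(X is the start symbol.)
{ [S → . num c], [S → . num num], [S → .], [X → . S +], [X → . num S S], [X' → . X] }

First, augment the grammar with X' → X
I₀ = CLOSURE({ [X' → . X] }):
  [X' → . X] has the dot before X: add [X → . num S S], [X → . S +]
  [X → . S +] has the dot before S: add [S → . num num], [S → .], [S → . num c]
No further items can be added.

I₀ = { [S → . num c], [S → . num num], [S → .], [X → . S +], [X → . num S S], [X' → . X] }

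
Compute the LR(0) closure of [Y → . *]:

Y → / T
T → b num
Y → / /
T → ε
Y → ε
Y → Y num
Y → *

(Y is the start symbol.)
{ [Y → . *] }

To compute CLOSURE, for each item [A → α.Bβ] where B is a non-terminal, add [B → .γ] for all productions B → γ; repeat for the newly added items until nothing changes.

Start with: [Y → . *]
The dot precedes the terminal '*', so nothing is added.

CLOSURE = { [Y → . *] }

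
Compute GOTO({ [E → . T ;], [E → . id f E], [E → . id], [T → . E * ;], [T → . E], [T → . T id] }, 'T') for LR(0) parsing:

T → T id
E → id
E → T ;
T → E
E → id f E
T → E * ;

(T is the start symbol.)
GOTO(I, 'T') = CLOSURE({ [A → αX.β] : [A → α.Xβ] ∈ I, X = 'T' })

Items with dot before 'T', with the dot advanced:
  [E → . T ;] → [E → T . ;]
  [T → . T id] → [T → T . id]
Closure adds nothing (no advanced item has the dot before a non-terminal).

GOTO = { [E → T . ;], [T → T . id] }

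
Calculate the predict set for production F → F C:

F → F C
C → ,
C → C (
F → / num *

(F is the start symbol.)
PREDICT(F → F C) = (FIRST(RHS) \ {ε}) ∪ (FOLLOW(F) if ε ∈ FIRST(RHS), i.e. RHS ⇒* ε)
FIRST(F) = { '/' }
FIRST(F C) = { '/' }
ε ∉ FIRST(F C), so FOLLOW(F) is not added.
PREDICT(F → F C) = { '/' }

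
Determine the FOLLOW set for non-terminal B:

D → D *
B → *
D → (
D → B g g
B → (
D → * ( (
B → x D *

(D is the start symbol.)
In D → B g g: B is followed by g g, add FIRST(g g) \ {ε} = { 'g' }

Taking the union: FOLLOW(B) = { 'g' }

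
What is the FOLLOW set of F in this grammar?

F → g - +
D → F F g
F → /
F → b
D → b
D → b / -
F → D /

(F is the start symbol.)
F is the start symbol, so $ ∈ FOLLOW(F).
In D → F F g: F is followed by F g, add FIRST(F g) \ {ε} = { '/', 'b', 'g' }
In D → F F g: F is followed by g, add FIRST(g) \ {ε} = { 'g' }

Taking the union: FOLLOW(F) = { $, '/', 'b', 'g' }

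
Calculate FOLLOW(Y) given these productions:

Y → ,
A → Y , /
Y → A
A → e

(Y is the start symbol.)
{ $, ',' }

Y is the start symbol, so $ ∈ FOLLOW(Y).
In A → Y , /: Y is followed by ',' '/', add FIRST(',' '/') \ {ε} = { ',' }

Taking the union: FOLLOW(Y) = { $, ',' }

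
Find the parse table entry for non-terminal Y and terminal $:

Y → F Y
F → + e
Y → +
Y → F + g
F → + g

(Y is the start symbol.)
To find M[Y, $], we find productions for Y where $ is in the predict set (PREDICT(N → α) = (FIRST(α) \ {ε}) ∪ (FOLLOW(N) if α ⇒* ε)).

Relevant sets:
  FIRST(F) = { '+' }

Y → F Y: PREDICT = { '+' }
Y → +: PREDICT = { '+' }
Y → F + g: PREDICT = { '+' }

M[Y, $] is empty (no production applies)

Answer: Empty (error entry)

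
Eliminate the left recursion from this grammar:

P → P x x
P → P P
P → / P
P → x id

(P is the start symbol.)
P → / P P'
P → x id P'
P' → x x P'
P' → P P'
P' → ε

P is directly left-recursive. The standard transformation for
  A → A α₁ | ... | A α_m | β₁ | ... | β_n
is
  A  → β₁ A' | ... | β_n A'
  A' → α₁ A' | ... | α_m A' | ε

P → / P becomes P → / P P'
P → x id becomes P → x id P'
P → P x x becomes P' → x x P'
P → P P becomes P' → P P'
Add P' → ε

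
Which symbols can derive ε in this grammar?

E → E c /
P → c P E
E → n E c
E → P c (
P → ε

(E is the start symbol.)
{ 'P' }

ε-productions: P → ε
So P is immediately nullable.
No further non-terminal can be added: every production for the remaining non-terminals contains a terminal or a non-nullable non-terminal.
Nullable = { 'P' }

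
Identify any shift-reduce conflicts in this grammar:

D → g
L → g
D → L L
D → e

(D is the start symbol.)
No shift-reduce conflicts

Augment with D' → D and build the canonical LR(0) collection (I0 = CLOSURE({[D' → . D]}), then GOTO on every symbol after a dot until no new states appear). It has 7 states:
  I0: { [D → . L L], [D → . e], [D → . g], [D' → . D], [L → . g] }  — shift
  I1: { [D' → D .] }  — accept
  I2: { [D → L . L], [L → . g] }  — shift
  I3: { [D → e .] }  — reduce
  I4: { [D → g .], [L → g .] }  — 2 reduces
  I5: { [D → L L .] }  — reduce
  I6: { [L → g .] }  — reduce

No state contains both a complete item and a shift item.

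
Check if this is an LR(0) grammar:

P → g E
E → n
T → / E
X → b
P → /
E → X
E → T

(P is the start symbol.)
A grammar is LR(0) if no state in the canonical LR(0) collection has:
  - both a shift item (dot before a terminal) and a complete item (shift-reduce conflict), or
  - two or more complete items (reduce-reduce conflict; the accept item [P' → P .] counts as a complete item here).

Augment with P' → P and build the canonical LR(0) collection (I0 = CLOSURE({[P' → . P]}), then GOTO on every symbol after a dot until no new states appear). It has 11 states:
  I0: { [P → . /], [P → . g E], [P' → . P] }  — shift
  I1: { [P → / .] }  — reduce
  I2: { [P' → P .] }  — accept
  I3: { [E → . T], [E → . X], [E → . n], [P → g . E], [T → . / E], [X → . b] }  — shift
  I4: { [E → . T], [E → . X], [E → . n], [T → . / E], [T → / . E], [X → . b] }  — shift
  I5: { [P → g E .] }  — reduce
  I6: { [E → T .] }  — reduce
  I7: { [E → X .] }  — reduce
  I8: { [X → b .] }  — reduce
  I9: { [E → n .] }  — reduce
  I10: { [T → / E .] }  — reduce

Every state is either a pure shift/goto state or contains exactly one complete item and nothing to shift — no conflicts. The grammar is LR(0).

Answer: Yes, the grammar is LR(0)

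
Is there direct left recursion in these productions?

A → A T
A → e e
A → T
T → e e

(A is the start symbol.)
Direct left recursion occurs when N → N α for some non-terminal N (the right-hand side begins with the left-hand side itself).

A → A T: LEFT RECURSIVE (starts with A)
A → e e: starts with e
A → T: starts with T
T → e e: starts with e

The grammar has direct left recursion on: A.

Answer: Yes, A is left-recursive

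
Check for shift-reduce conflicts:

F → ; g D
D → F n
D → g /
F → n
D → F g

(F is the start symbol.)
No shift-reduce conflicts

A shift-reduce conflict occurs when an LR(0) state has both:
  - a complete (reduce) item [A → α .] (dot at the end), and
  - a shift item [B → β . c γ] (dot before a terminal).

Augment with F' → F and build the canonical LR(0) collection (I0 = CLOSURE({[F' → . F]}), then GOTO on every symbol after a dot until no new states appear). It has 11 states:
  I0: { [F → . ; g D], [F → . n], [F' → . F] }  — shift
  I1: { [F → ; . g D] }  — shift
  I2: { [F' → F .] }  — accept
  I3: { [F → n .] }  — reduce
  I4: { [D → . F g], [D → . F n], [D → . g /], [F → . ; g D], [F → . n], [F → ; g . D] }  — shift
  I5: { [F → ; g D .] }  — reduce
  I6: { [D → F . g], [D → F . n] }  — shift
  I7: { [D → g . /] }  — shift
  I8: { [D → g / .] }  — reduce
  I9: { [D → F g .] }  — reduce
  I10: { [D → F n .] }  — reduce

No state contains both a complete item and a shift item.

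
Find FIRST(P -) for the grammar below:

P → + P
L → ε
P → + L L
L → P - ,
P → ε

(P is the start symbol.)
{ '+', '-' }

FIRST sets of the non-terminals involved (from the grammar, by fixed-point iteration):
  FIRST(P) = { '+', ε }

To compute FIRST(P -), process the symbols left to right:
Symbol P is a non-terminal. Add FIRST(P) \ {ε} = { '+' }
P is nullable (ε ∈ FIRST(P)), continue to the next symbol.
Symbol - is a terminal. Add '-' and stop.
FIRST(P -) = { '+', '-' }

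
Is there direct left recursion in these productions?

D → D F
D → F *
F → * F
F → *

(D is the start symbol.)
Yes, D is left-recursive

D → D F: LEFT RECURSIVE (starts with D)
D → F *: starts with F
F → * F: starts with '*'
F → *: starts with '*'

The grammar has direct left recursion on: D.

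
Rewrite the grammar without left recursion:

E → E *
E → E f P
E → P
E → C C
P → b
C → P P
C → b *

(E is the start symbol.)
E → P E'
E → C C E'
E' → * E'
E' → f P E'
E' → ε
P → b
C → P P
C → b *

E is directly left-recursive. The standard transformation for
  A → A α₁ | ... | A α_m | β₁ | ... | β_n
is
  A  → β₁ A' | ... | β_n A'
  A' → α₁ A' | ... | α_m A' | ε

E → P becomes E → P E'
E → C C becomes E → C C E'
E → E * becomes E' → * E'
E → E f P becomes E' → f P E'
Add E' → ε

Productions for other non-terminals are unchanged:
  P → b
  C → P P
  C → b *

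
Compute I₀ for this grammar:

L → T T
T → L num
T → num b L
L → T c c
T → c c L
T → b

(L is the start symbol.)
{ [L → . T T], [L → . T c c], [L' → . L], [T → . L num], [T → . b], [T → . c c L], [T → . num b L] }

First, augment the grammar with L' → L
I₀ = CLOSURE({ [L' → . L] }):
  [L' → . L] has the dot before L: add [L → . T T], [L → . T c c]
  [L → . T T] has the dot before T: add [T → . L num], [T → . num b L], [T → . c c L], [T → . b]
No further items can be added.

I₀ = { [L → . T T], [L → . T c c], [L' → . L], [T → . L num], [T → . b], [T → . c c L], [T → . num b L] }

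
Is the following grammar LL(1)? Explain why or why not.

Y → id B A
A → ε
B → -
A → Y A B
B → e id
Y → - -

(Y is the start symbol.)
Relevant sets:
  FIRST(Y) = { '-', 'id' }
  FOLLOW(A) = { $, '-', 'e', 'id' }

For Y:
  PREDICT(Y → id B A) = { 'id' }
  PREDICT(Y → '-' '-') = { '-' }
For A:
  PREDICT(A → ε) = { $, '-', 'e', 'id' }
  PREDICT(A → Y A B) = { '-', 'id' }
For B:
  PREDICT(B → '-') = { '-' }
  PREDICT(B → e id) = { 'e' }

Conflict found: Predict set conflict for A: { '-', 'id' }
The grammar is NOT LL(1).

Answer: No. Predict set conflict for A: { '-', 'id' }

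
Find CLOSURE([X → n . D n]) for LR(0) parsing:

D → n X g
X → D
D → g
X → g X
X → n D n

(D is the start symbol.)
{ [D → . g], [D → . n X g], [X → n . D n] }

To compute CLOSURE, for each item [A → α.Bβ] where B is a non-terminal, add [B → .γ] for all productions B → γ; repeat for the newly added items until nothing changes.

Start with: [X → n . D n]
  [X → n . D n] has the dot before D: add [D → . n X g], [D → . g]
No further items can be added.

CLOSURE = { [D → . g], [D → . n X g], [X → n . D n] }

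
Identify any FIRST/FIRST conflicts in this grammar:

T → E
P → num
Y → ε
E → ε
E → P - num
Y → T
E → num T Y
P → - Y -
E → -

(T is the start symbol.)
FIRST sets of the non-terminals at (or reachable through a nullable prefix from) the front of some alternative:
  FIRST(T) = { '-', 'num', ε }
  FIRST(P) = { '-', 'num' }

Productions for P:
  P → num: FIRST = { 'num' }
  P → - Y -: FIRST = { '-' }
Productions for Y:
  Y → ε: FIRST = { ε }
  Y → T: FIRST = { '-', 'num', ε }
Productions for E:
  E → ε: FIRST = { ε }
  E → P - num: FIRST = { '-', 'num' }
  E → num T Y: FIRST = { 'num' }
  E → -: FIRST = { '-' }
T has only one production, so no FIRST/FIRST conflict is possible there.

Conflict for Y: Y → ε and Y → T
  Overlap: { ε }
Conflict for E: E → P - num and E → num T Y
  Overlap: { 'num' }
Conflict for E: E → P - num and E → -
  Overlap: { '-' }

Answer: Yes. Y → ε / Y → T on { ε }; E → P '-' num / E → num T Y on { 'num' }; E → P '-' num / E → '-' on { '-' }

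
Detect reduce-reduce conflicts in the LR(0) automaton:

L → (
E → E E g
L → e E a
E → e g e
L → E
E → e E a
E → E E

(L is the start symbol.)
Yes — I13: [E → e E a .] vs [L → e E a .]

Augment with L' → L and build the canonical LR(0) collection (I0 = CLOSURE({[L' → . L]}), then GOTO on every symbol after a dot until no new states appear). It has 14 states:
  I0: { [E → . E E g], [E → . E E], [E → . e E a], [E → . e g e], [L → . (], [L → . E], [L → . e E a], [L' → . L] }  — shift
  I1: { [L → ( .] }  — reduce
  I2: { [E → . E E g], [E → . E E], [E → . e E a], [E → . e g e], [E → E . E g], [E → E . E], [L → E .] }  — shift, reduce
  I3: { [L' → L .] }  — accept
  I4: { [E → . E E g], [E → . E E], [E → . e E a], [E → . e g e], [E → e . E a], [E → e . g e], [L → e . E a] }  — shift
  I5: { [E → . E E g], [E → . E E], [E → . e E a], [E → . e g e], [E → E . E g], [E → E . E], [E → e E . a], [L → e E . a] }  — shift
  I6: { [E → . E E g], [E → . E E], [E → . e E a], [E → . e g e], [E → e . E a], [E → e . g e] }  — shift
  I7: { [E → e g . e] }  — shift
  I8: { [E → e g e .] }  — reduce
  I9: { [E → . E E g], [E → . E E], [E → . e E a], [E → . e g e], [E → E . E g], [E → E . E], [E → e E . a] }  — shift
  I10: { [E → . E E g], [E → . E E], [E → . e E a], [E → . e g e], [E → E . E g], [E → E . E], [E → E E . g], [E → E E .] }  — shift, reduce
  I11: { [E → e E a .] }  — reduce
  I12: { [E → E E g .] }  — reduce
  I13: { [E → e E a .], [L → e E a .] }  — 2 reduces

I13 contains complete items [E → e E a .], [L → e E a .] — reduce-reduce conflict.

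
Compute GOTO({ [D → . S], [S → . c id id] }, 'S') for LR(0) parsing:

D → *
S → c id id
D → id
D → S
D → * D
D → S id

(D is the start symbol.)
{ [D → S .] }

GOTO(I, 'S') = CLOSURE({ [A → αX.β] : [A → α.Xβ] ∈ I, X = 'S' })

Items with dot before 'S', with the dot advanced:
  [D → . S] → [D → S .]
Closure adds nothing (no advanced item has the dot before a non-terminal).

GOTO = { [D → S .] }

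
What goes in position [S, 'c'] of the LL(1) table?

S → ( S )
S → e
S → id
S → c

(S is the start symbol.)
To find M[S, 'c'], we find productions for S where 'c' is in the predict set (PREDICT(N → α) = (FIRST(α) \ {ε}) ∪ (FOLLOW(N) if α ⇒* ε)).

S → ( S ): PREDICT = { '(' }
S → e: PREDICT = { 'e' }
S → id: PREDICT = { 'id' }
S → c: PREDICT = { 'c' }
  'c' is in predict set, so this production goes in M[S, 'c']

M[S, 'c'] = S → c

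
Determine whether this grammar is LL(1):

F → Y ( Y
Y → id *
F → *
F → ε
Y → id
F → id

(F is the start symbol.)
A grammar is LL(1) if for each non-terminal N with multiple productions, the predict sets of those productions are pairwise disjoint, where PREDICT(N → α) = (FIRST(α) \ {ε}) ∪ (FOLLOW(N) if α ⇒* ε).

Relevant sets:
  FIRST(Y) = { 'id' }
  FOLLOW(F) = { $ }

For F:
  PREDICT(F → Y '(' Y) = { 'id' }
  PREDICT(F → '*') = { '*' }
  PREDICT(F → ε) = { $ }
  PREDICT(F → id) = { 'id' }
For Y:
  PREDICT(Y → id '*') = { 'id' }
  PREDICT(Y → id) = { 'id' }

Conflict found: Predict set conflict for F: { 'id' }
The grammar is NOT LL(1).

Answer: No. Predict set conflict for F: { 'id' }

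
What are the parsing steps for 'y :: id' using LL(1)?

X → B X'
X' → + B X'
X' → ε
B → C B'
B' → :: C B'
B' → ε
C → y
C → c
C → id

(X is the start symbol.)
LL(1) parsing maintains a stack (initially the start symbol over $) and the input. At each step: if the stack top is a terminal, match it against the current input token; if it is a non-terminal N, replace it with the RHS of M[N, lookahead] (the unique production whose predict set contains the lookahead).

Stack is shown with the top on the left.

Stack         Input      Action
-------------------------------
X $           y :: id $  output X → B X'
B X' $        y :: id $  output B → C B'
C B' X' $     y :: id $  output C → y
y B' X' $     y :: id $  match 'y'
B' X' $       :: id $    output B' → :: C B'
:: C B' X' $  :: id $    match '::'
C B' X' $     id $       output C → id
id B' X' $    id $       match 'id'
B' X' $       $          output B' → ε
X' $          $          output X' → ε
$             $          accept

The string is accepted.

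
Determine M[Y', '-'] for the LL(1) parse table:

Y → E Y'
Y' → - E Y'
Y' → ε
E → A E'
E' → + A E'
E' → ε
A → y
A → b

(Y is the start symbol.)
Y' → - E Y'

To find M[Y', '-'], we find productions for Y' where '-' is in the predict set (PREDICT(N → α) = (FIRST(α) \ {ε}) ∪ (FOLLOW(N) if α ⇒* ε)).

Relevant sets:
  FOLLOW(Y') = { $ }

Y' → - E Y': PREDICT = { '-' }
  '-' is in predict set, so this production goes in M[Y', '-']
Y' → ε: PREDICT = { $ }

M[Y', '-'] = Y' → - E Y'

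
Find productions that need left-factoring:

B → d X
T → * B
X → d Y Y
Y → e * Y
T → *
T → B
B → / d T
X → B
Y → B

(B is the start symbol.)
Yes, T has productions with common prefix '*'

Left-factoring is needed when two productions for the same non-terminal
share a common prefix on the right-hand side.

Productions for B:
  B → d X
  B → / d T
Productions for T:
  T → * B
  T → *
  T → B
Productions for X:
  X → d Y Y
  X → B
Productions for Y:
  Y → e * Y
  Y → B

Found common prefix '*' in productions for T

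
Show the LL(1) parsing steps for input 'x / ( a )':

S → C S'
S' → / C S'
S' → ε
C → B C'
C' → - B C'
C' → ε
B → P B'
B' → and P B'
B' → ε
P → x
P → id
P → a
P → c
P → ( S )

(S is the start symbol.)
LL(1) parsing maintains a stack (initially the start symbol over $) and the input. At each step: if the stack top is a terminal, match it against the current input token; if it is a non-terminal N, replace it with the RHS of M[N, lookahead] (the unique production whose predict set contains the lookahead).

Stack is shown with the top on the left.

Stack                    Input        Action
--------------------------------------------
S $                      x / ( a ) $  output S → C S'
C S' $                   x / ( a ) $  output C → B C'
B C' S' $                x / ( a ) $  output B → P B'
P B' C' S' $             x / ( a ) $  output P → x
x B' C' S' $             x / ( a ) $  match 'x'
B' C' S' $               / ( a ) $    output B' → ε
C' S' $                  / ( a ) $    output C' → ε
S' $                     / ( a ) $    output S' → / C S'
/ C S' $                 / ( a ) $    match '/'
C S' $                   ( a ) $      output C → B C'
B C' S' $                ( a ) $      output B → P B'
P B' C' S' $             ( a ) $      output P → ( S )
( S ) B' C' S' $         ( a ) $      match '('
S ) B' C' S' $           a ) $        output S → C S'
C S' ) B' C' S' $        a ) $        output C → B C'
B C' S' ) B' C' S' $     a ) $        output B → P B'
P B' C' S' ) B' C' S' $  a ) $        output P → a
a B' C' S' ) B' C' S' $  a ) $        match 'a'
B' C' S' ) B' C' S' $    ) $          output B' → ε
C' S' ) B' C' S' $       ) $          output C' → ε
S' ) B' C' S' $          ) $          output S' → ε
) B' C' S' $             ) $          match ')'
B' C' S' $               $            output B' → ε
C' S' $                  $            output C' → ε
S' $                     $            output S' → ε
$                        $            accept

The string is accepted.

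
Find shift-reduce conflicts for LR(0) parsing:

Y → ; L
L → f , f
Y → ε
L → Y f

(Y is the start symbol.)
Yes — I0: [Y → .] vs [Y → . ; L]; I1: [Y → .] vs [L → . f , f]

Augment with Y' → Y and build the canonical LR(0) collection (I0 = CLOSURE({[Y' → . Y]}), then GOTO on every symbol after a dot until no new states appear). It has 9 states:
  I0: { [Y → . ; L], [Y → .], [Y' → . Y] }  — shift, reduce
  I1: { [L → . Y f], [L → . f , f], [Y → . ; L], [Y → .], [Y → ; . L] }  — shift, reduce
  I2: { [Y' → Y .] }  — accept
  I3: { [Y → ; L .] }  — reduce
  I4: { [L → Y . f] }  — shift
  I5: { [L → f . , f] }  — shift
  I6: { [L → f , . f] }  — shift
  I7: { [L → f , f .] }  — reduce
  I8: { [L → Y f .] }  — reduce

I0 contains reduce item [Y → .] and shift item [Y → . ; L] — shift-reduce conflict.
I1 contains reduce item [Y → .] and shift items [L → . f , f], [Y → . ; L] — shift-reduce conflict.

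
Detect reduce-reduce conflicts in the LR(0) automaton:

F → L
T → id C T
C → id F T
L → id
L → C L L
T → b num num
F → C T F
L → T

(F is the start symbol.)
Yes — I16: [L → T .] vs [T → id C T .]

A reduce-reduce conflict occurs when an LR(0) state has two complete items [A → α .] and [B → β .] — both call for a reduction, and with no lookahead the parser cannot choose between them.

Augment with F' → F and build the canonical LR(0) collection (I0 = CLOSURE({[F' → . F]}), then GOTO on every symbol after a dot until no new states appear). It has 22 states:
  I0: { [C → . id F T], [F → . C T F], [F → . L], [F' → . F], [L → . C L L], [L → . T], [L → . id], [T → . b num num], [T → . id C T] }  — shift
  I1: { [C → . id F T], [F → C . T F], [L → . C L L], [L → . T], [L → . id], [L → C . L L], [T → . b num num], [T → . id C T] }  — shift
  I2: { [F' → F .] }  — accept
  I3: { [F → L .] }  — reduce
  I4: { [L → T .] }  — reduce
  I5: { [T → b . num num] }  — shift
  I6: { [C → . id F T], [C → id . F T], [F → . C T F], [F → . L], [L → . C L L], [L → . T], [L → . id], [L → id .], [T → . b num num], [T → . id C T], [T → id . C T] }  — shift, reduce
  I7: { [C → . id F T], [F → C . T F], [L → . C L L], [L → . T], [L → . id], [L → C . L L], [T → . b num num], [T → . id C T], [T → id C . T] }  — shift
  I8: { [C → id F . T], [T → . b num num], [T → . id C T] }  — shift
  I9: { [C → id F T .] }  — reduce
  I10: { [C → . id F T], [T → id . C T] }  — shift
  I11: { [T → . b num num], [T → . id C T], [T → id C . T] }  — shift
  I12: { [C → . id F T], [C → id . F T], [F → . C T F], [F → . L], [L → . C L L], [L → . T], [L → . id], [T → . b num num], [T → . id C T] }  — shift
  I13: { [T → id C T .] }  — reduce
  I14: { [C → . id F T], [L → . C L L], [L → . T], [L → . id], [L → C . L L], [T → . b num num], [T → . id C T] }  — shift
  I15: { [C → . id F T], [L → . C L L], [L → . T], [L → . id], [L → C L . L], [T → . b num num], [T → . id C T] }  — shift
  I16: { [C → . id F T], [F → . C T F], [F → . L], [F → C T . F], [L → . C L L], [L → . T], [L → . id], [L → T .], [T → . b num num], [T → . id C T], [T → id C T .] }  — shift, 2 reduces
  I17: { [F → C T F .] }  — reduce
  I18: { [L → C L L .] }  — reduce
  I19: { [T → b num . num] }  — shift
  I20: { [T → b num num .] }  — reduce
  I21: { [C → . id F T], [F → . C T F], [F → . L], [F → C T . F], [L → . C L L], [L → . T], [L → . id], [L → T .], [T → . b num num], [T → . id C T] }  — shift, reduce

I16 contains complete items [L → T .], [T → id C T .] — reduce-reduce conflict.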